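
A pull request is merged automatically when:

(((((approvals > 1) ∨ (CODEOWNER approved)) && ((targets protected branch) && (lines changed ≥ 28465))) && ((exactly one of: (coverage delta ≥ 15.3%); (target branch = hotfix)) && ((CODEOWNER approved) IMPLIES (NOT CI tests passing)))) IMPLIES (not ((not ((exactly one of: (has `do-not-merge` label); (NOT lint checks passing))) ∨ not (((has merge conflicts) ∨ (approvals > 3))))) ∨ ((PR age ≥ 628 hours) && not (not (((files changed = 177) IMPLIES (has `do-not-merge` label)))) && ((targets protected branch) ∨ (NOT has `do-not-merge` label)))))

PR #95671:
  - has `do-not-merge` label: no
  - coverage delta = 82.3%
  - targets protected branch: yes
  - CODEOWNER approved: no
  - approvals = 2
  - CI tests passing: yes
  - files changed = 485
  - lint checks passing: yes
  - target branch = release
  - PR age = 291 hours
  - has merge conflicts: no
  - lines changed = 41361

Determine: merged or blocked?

Blocked

Atomic conditions:
  approvals > 1: 2 > 1 is true
  CODEOWNER approved: no → false
  targets protected branch: yes → true
  lines changed ≥ 28465: 41361 ≥ 28465 is true
  coverage delta ≥ 15.3%: 82.3 ≥ 15.3 is true
  target branch = hotfix: release == hotfix is false
  NOT CI tests passing: yes → false
  has `do-not-merge` label: no → false
  NOT lint checks passing: yes → false
  has merge conflicts: no → false
  approvals > 3: 2 > 3 is false
  PR age ≥ 628 hours: 291 ≥ 628 is false
  files changed = 177: 485 == 177 is false
  NOT has `do-not-merge` label: no → true
Combine:
[1.1.1] true OR false = true
[1.1.2] true AND true = true
[1.1] true AND true = true
[1.2.1] exactly-one(true, false) = true
[1.2.2] false → false (antecedent false ⇒ implication holds) = true
[1.2] true AND true = true
[1] true AND true = true
[2.1.1.1.1] exactly-one(false, false) = false
[2.1.1.1] NOT false = true
[2.1.1.2.1] false OR false = false
[2.1.1.2] NOT false = true
[2.1.1] true OR true = true
[2.1] NOT true = false
[2.2.2.1.1] false → false (antecedent false ⇒ implication holds) = true
[2.2.2.1] NOT true = false
[2.2.2] NOT false = true
[2.2.3] true OR true = true
[2.2] false AND true AND true = false
[2] false OR false = false
[root] true → false = false
Overall: false → blocked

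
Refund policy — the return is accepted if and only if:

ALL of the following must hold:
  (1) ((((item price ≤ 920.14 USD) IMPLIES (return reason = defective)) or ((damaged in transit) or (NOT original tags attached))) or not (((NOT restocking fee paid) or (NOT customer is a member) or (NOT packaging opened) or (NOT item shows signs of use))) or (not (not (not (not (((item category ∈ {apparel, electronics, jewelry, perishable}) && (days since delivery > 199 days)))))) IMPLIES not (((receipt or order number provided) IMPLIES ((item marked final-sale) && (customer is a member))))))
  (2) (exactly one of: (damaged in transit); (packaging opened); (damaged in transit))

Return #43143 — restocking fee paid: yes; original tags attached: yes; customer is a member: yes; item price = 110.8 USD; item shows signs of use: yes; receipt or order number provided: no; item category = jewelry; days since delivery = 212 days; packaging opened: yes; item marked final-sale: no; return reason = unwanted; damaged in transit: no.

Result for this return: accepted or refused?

Atomic conditions:
  item price ≤ 920.14 USD: 110.8 ≤ 920.14 is true
  return reason = defective: unwanted == defective is false
  damaged in transit: no → false
  NOT original tags attached: yes → false
  NOT restocking fee paid: yes → false
  NOT customer is a member: yes → false
  NOT packaging opened: yes → false
  NOT item shows signs of use: yes → false
  item category ∈ {apparel, electronics, jewelry, perishable}: jewelry is in the set → true
  days since delivery > 199 days: 212 > 199 is true
  receipt or order number provided: no → false
  item marked final-sale: no → false
  customer is a member: yes → true
  packaging opened: yes → true
Combine:
[1.1.1] true → false = false
[1.1.2] false OR false = false
[1.1] false OR false = false
[1.2.1] false OR false OR false OR false = false
[1.2] NOT false = true
[1.3.1.1.1.1.1] true AND true = true
[1.3.1.1.1.1] NOT true = false
[1.3.1.1.1] NOT false = true
[1.3.1.1] NOT true = false
[1.3.1] NOT false = true
[1.3.2.1.2] false AND true = false
[1.3.2.1] false → false (antecedent false ⇒ implication holds) = true
[1.3.2] NOT true = false
[1.3] true → false = false
[1] false OR true OR false = true
[2] exactly-one(false, true, false) = true
[root] true AND true = true
Overall: true → accepted

Accepted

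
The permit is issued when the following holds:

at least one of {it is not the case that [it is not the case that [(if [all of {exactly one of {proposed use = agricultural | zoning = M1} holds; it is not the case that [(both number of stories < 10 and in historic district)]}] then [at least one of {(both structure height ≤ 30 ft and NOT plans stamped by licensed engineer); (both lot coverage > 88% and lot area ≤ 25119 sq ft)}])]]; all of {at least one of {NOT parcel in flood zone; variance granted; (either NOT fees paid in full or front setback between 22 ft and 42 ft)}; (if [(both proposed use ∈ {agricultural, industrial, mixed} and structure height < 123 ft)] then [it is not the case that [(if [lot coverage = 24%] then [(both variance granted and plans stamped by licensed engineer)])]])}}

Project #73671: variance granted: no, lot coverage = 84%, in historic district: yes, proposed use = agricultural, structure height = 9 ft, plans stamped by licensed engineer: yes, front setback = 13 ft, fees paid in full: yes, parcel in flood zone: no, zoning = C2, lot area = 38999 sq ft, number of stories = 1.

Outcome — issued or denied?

Atomic conditions:
  proposed use = agricultural: agricultural == agricultural is true
  zoning = M1: C2 == M1 is false
  number of stories < 10: 1 < 10 is true
  in historic district: yes → true
  structure height ≤ 30 ft: 9 ≤ 30 is true
  NOT plans stamped by licensed engineer: yes → false
  lot coverage > 88%: 84 > 88 is false
  lot area ≤ 25119 sq ft: 38999 ≤ 25119 is false
  NOT parcel in flood zone: no → true
  variance granted: no → false
  NOT fees paid in full: yes → false
  front setback between 22 ft and 42 ft: 13 in [22, 42] is false
  proposed use ∈ {agricultural, industrial, mixed}: agricultural is in the set → true
  structure height < 123 ft: 9 < 123 is true
  lot coverage = 24%: 84 == 24 is false
  plans stamped by licensed engineer: yes → true
Combine:
[1.1.1.1.1] exactly-one(true, false) = true
[1.1.1.1.2.1] true AND true = true
[1.1.1.1.2] NOT true = false
[1.1.1.1] true AND false = false
[1.1.1.2.1] true AND false = false
[1.1.1.2.2] false AND false = false
[1.1.1.2] false OR false = false
[1.1.1] false → false (antecedent false ⇒ implication holds) = true
[1.1] NOT true = false
[1] NOT false = true
[2.1.3] false OR false = false
[2.1] true OR false OR false = true
[2.2.1] true AND true = true
[2.2.2.1.2] false AND true = false
[2.2.2.1] false → false (antecedent false ⇒ implication holds) = true
[2.2.2] NOT true = false
[2.2] true → false = false
[2] true AND false = false
[root] true OR false = true
Overall: true → issued

Issued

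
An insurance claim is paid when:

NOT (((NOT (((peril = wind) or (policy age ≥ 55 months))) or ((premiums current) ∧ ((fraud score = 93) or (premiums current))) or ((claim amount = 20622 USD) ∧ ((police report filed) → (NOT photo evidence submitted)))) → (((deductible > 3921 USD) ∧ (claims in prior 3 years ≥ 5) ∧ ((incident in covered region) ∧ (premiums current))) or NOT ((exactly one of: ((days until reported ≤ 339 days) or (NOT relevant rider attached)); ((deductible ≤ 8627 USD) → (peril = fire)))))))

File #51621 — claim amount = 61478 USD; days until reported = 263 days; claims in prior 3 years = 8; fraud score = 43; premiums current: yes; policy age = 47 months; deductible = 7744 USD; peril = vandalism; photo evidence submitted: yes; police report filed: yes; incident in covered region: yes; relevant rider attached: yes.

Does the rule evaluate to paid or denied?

Atomic conditions:
  peril = wind: vandalism == wind is false
  policy age ≥ 55 months: 47 ≥ 55 is false
  premiums current: yes → true
  fraud score = 93: 43 == 93 is false
  claim amount = 20622 USD: 61478 == 20622 is false
  police report filed: yes → true
  NOT photo evidence submitted: yes → false
  deductible > 3921 USD: 7744 > 3921 is true
  claims in prior 3 years ≥ 5: 8 ≥ 5 is true
  incident in covered region: yes → true
  days until reported ≤ 339 days: 263 ≤ 339 is true
  NOT relevant rider attached: yes → false
  deductible ≤ 8627 USD: 7744 ≤ 8627 is true
  peril = fire: vandalism == fire is false
Combine:
[1.1.1.1] false OR false = false
[1.1.1] NOT false = true
[1.1.2.2] false OR true = true
[1.1.2] true AND true = true
[1.1.3.2] true → false = false
[1.1.3] false AND false = false
[1.1] true OR true OR false = true
[1.2.1.3] true AND true = true
[1.2.1] true AND true AND true = true
[1.2.2.1.1] true OR false = true
[1.2.2.1.2] true → false = false
[1.2.2.1] exactly-one(true, false) = true
[1.2.2] NOT true = false
[1.2] true OR false = true
[1] true → true = true
[root] NOT true = false
Overall: false → denied

Denied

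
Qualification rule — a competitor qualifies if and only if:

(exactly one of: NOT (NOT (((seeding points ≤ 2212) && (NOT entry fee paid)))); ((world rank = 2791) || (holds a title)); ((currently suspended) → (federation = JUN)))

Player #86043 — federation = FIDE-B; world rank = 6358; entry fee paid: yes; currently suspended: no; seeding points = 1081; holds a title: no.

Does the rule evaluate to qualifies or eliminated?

Qualifies

Atomic conditions:
  seeding points ≤ 2212: 1081 ≤ 2212 is true
  NOT entry fee paid: yes → false
  world rank = 2791: 6358 == 2791 is false
  holds a title: no → false
  currently suspended: no → false
  federation = JUN: FIDE-B == JUN is false
Combine:
[1.1.1] true AND false = false
[1.1] NOT false = true
[1] NOT true = false
[2] false OR false = false
[3] false → false (antecedent false ⇒ implication holds) = true
[root] exactly-one(false, false, true) = true
Overall: true → qualifies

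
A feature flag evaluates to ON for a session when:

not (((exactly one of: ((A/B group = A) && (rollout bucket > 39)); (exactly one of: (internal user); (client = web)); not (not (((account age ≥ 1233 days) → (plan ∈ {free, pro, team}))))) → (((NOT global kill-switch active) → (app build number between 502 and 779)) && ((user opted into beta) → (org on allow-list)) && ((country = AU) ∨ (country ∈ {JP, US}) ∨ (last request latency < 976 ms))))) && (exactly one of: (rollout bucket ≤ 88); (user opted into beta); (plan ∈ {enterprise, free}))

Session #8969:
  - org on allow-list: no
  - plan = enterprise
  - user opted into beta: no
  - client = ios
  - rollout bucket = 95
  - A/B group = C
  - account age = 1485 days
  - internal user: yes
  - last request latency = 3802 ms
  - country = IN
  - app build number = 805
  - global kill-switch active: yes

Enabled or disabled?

Enabled

Atomic conditions:
  A/B group = A: C == A is false
  rollout bucket > 39: 95 > 39 is true
  internal user: yes → true
  client = web: ios == web is false
  account age ≥ 1233 days: 1485 ≥ 1233 is true
  plan ∈ {free, pro, team}: enterprise is not in the set → false
  NOT global kill-switch active: yes → false
  app build number between 502 and 779: 805 in [502, 779] is false
  user opted into beta: no → false
  org on allow-list: no → false
  country = AU: IN == AU is false
  country ∈ {JP, US}: IN is not in the set → false
  last request latency < 976 ms: 3802 < 976 is false
  rollout bucket ≤ 88: 95 ≤ 88 is false
  plan ∈ {enterprise, free}: enterprise is in the set → true
Combine:
[1.1.1.1] false AND true = false
[1.1.1.2] exactly-one(true, false) = true
[1.1.1.3.1.1] true → false = false
[1.1.1.3.1] NOT false = true
[1.1.1.3] NOT true = false
[1.1.1] exactly-one(false, true, false) = true
[1.1.2.1] false → false (antecedent false ⇒ implication holds) = true
[1.1.2.2] false → false (antecedent false ⇒ implication holds) = true
[1.1.2.3] false OR false OR false = false
[1.1.2] true AND true AND false = false
[1.1] true → false = false
[1] NOT false = true
[2] exactly-one(false, false, true) = true
[root] true AND true = true
Overall: true → enabled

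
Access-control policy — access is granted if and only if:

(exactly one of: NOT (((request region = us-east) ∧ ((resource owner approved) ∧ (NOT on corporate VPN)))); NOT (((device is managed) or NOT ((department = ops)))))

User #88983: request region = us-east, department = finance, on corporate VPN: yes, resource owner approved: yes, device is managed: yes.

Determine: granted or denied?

Granted

Atomic conditions:
  request region = us-east: us-east == us-east is true
  resource owner approved: yes → true
  NOT on corporate VPN: yes → false
  device is managed: yes → true
  department = ops: finance == ops is false
Combine:
[1.1.2] true AND false = false
[1.1] true AND false = false
[1] NOT false = true
[2.1.2] NOT false = true
[2.1] true OR true = true
[2] NOT true = false
[root] exactly-one(true, false) = true
Overall: true → granted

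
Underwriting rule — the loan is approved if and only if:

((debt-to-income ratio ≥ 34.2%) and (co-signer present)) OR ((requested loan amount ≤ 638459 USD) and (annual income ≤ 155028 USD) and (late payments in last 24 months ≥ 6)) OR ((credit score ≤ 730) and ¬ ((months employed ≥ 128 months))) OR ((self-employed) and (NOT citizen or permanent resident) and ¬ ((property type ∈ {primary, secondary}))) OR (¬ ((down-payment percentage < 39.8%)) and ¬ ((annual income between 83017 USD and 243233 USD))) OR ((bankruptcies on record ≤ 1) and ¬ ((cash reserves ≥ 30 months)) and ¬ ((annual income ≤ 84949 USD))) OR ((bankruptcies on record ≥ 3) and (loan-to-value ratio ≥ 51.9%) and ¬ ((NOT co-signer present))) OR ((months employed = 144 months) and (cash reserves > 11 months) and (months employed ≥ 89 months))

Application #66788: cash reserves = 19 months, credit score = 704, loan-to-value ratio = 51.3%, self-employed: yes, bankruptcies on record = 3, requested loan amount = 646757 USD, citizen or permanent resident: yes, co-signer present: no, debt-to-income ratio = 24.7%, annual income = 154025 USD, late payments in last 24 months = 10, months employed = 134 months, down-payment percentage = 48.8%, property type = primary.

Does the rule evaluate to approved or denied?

Atomic conditions:
  debt-to-income ratio ≥ 34.2%: 24.7 ≥ 34.2 is false
  co-signer present: no → false
  requested loan amount ≤ 638459 USD: 646757 ≤ 638459 is false
  annual income ≤ 155028 USD: 154025 ≤ 155028 is true
  late payments in last 24 months ≥ 6: 10 ≥ 6 is true
  credit score ≤ 730: 704 ≤ 730 is true
  months employed ≥ 128 months: 134 ≥ 128 is true
  self-employed: yes → true
  NOT citizen or permanent resident: yes → false
  property type ∈ {primary, secondary}: primary is in the set → true
  down-payment percentage < 39.8%: 48.8 < 39.8 is false
  annual income between 83017 USD and 243233 USD: 154025 in [83017, 243233] is true
  bankruptcies on record ≤ 1: 3 ≤ 1 is false
  cash reserves ≥ 30 months: 19 ≥ 30 is false
  annual income ≤ 84949 USD: 154025 ≤ 84949 is false
  bankruptcies on record ≥ 3: 3 ≥ 3 is true
  loan-to-value ratio ≥ 51.9%: 51.3 ≥ 51.9 is false
  NOT co-signer present: no → true
  months employed = 144 months: 134 == 144 is false
  cash reserves > 11 months: 19 > 11 is true
  months employed ≥ 89 months: 134 ≥ 89 is true
Combine:
[1] false AND false = false
[2] false AND true AND true = false
[3.2] NOT true = false
[3] true AND false = false
[4.3] NOT true = false
[4] true AND false AND false = false
[5.1] NOT false = true
[5.2] NOT true = false
[5] true AND false = false
[6.2] NOT false = true
[6.3] NOT false = true
[6] false AND true AND true = false
[7.3] NOT true = false
[7] true AND false AND false = false
[8] false AND true AND true = false
[root] false OR false OR false OR false OR false OR false OR false OR false = false
Overall: false → denied

Denied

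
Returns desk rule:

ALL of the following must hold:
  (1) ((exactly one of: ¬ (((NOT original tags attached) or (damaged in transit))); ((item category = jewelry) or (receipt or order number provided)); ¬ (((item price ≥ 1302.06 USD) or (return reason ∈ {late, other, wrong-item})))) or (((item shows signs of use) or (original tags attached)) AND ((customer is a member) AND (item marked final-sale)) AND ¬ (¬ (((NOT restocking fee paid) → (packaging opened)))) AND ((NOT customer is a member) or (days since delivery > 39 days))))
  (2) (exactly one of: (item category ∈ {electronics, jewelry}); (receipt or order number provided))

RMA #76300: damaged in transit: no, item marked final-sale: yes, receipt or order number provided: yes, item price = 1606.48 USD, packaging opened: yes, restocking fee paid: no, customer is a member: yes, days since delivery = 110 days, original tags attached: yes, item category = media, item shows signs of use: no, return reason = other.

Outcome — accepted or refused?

Accepted

Atomic conditions:
  NOT original tags attached: yes → false
  damaged in transit: no → false
  item category = jewelry: media == jewelry is false
  receipt or order number provided: yes → true
  item price ≥ 1302.06 USD: 1606.48 ≥ 1302.06 is true
  return reason ∈ {late, other, wrong-item}: other is in the set → true
  item shows signs of use: no → false
  original tags attached: yes → true
  customer is a member: yes → true
  item marked final-sale: yes → true
  NOT restocking fee paid: no → true
  packaging opened: yes → true
  NOT customer is a member: yes → false
  days since delivery > 39 days: 110 > 39 is true
  item category ∈ {electronics, jewelry}: media is not in the set → false
Combine:
[1.1.1.1] false OR false = false
[1.1.1] NOT false = true
[1.1.2] false OR true = true
[1.1.3.1] true OR true = true
[1.1.3] NOT true = false
[1.1] exactly-one(true, true, false) = false
[1.2.1] false OR true = true
[1.2.2] true AND true = true
[1.2.3.1.1] true → true = true
[1.2.3.1] NOT true = false
[1.2.3] NOT false = true
[1.2.4] false OR true = true
[1.2] true AND true AND true AND true = true
[1] false OR true = true
[2] exactly-one(false, true) = true
[root] true AND true = true
Overall: true → accepted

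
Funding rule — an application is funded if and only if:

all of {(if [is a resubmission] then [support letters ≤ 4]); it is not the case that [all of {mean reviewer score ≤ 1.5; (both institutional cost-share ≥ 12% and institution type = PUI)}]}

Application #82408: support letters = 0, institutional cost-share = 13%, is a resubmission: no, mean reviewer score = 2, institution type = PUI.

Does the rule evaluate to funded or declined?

Funded

Atomic conditions:
  is a resubmission: no → false
  support letters ≤ 4: 0 ≤ 4 is true
  mean reviewer score ≤ 1.5: 2 ≤ 1.5 is false
  institutional cost-share ≥ 12%: 13 ≥ 12 is true
  institution type = PUI: PUI == PUI is true
Combine:
[1] false → true (antecedent false ⇒ implication holds) = true
[2.1.2] true AND true = true
[2.1] false AND true = false
[2] NOT false = true
[root] true AND true = true
Overall: true → funded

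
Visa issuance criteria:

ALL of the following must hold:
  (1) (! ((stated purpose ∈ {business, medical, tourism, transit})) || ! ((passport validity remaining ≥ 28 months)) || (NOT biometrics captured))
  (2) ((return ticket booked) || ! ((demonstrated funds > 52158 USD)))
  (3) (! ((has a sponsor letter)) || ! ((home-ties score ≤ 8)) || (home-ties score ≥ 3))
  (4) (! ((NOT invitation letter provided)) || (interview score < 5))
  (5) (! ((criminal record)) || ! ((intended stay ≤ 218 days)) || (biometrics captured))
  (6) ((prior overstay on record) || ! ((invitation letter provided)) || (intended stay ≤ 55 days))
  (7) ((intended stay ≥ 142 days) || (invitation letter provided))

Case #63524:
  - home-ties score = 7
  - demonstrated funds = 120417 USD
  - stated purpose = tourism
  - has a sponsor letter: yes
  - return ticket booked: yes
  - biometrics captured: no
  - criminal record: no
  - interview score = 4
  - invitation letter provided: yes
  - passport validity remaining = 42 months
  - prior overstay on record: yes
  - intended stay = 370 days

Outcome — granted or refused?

Atomic conditions:
  stated purpose ∈ {business, medical, tourism, transit}: tourism is in the set → true
  passport validity remaining ≥ 28 months: 42 ≥ 28 is true
  NOT biometrics captured: no → true
  return ticket booked: yes → true
  demonstrated funds > 52158 USD: 120417 > 52158 is true
  has a sponsor letter: yes → true
  home-ties score ≤ 8: 7 ≤ 8 is true
  home-ties score ≥ 3: 7 ≥ 3 is true
  NOT invitation letter provided: yes → false
  interview score < 5: 4 < 5 is true
  criminal record: no → false
  intended stay ≤ 218 days: 370 ≤ 218 is false
  biometrics captured: no → false
  prior overstay on record: yes → true
  invitation letter provided: yes → true
  intended stay ≤ 55 days: 370 ≤ 55 is false
  intended stay ≥ 142 days: 370 ≥ 142 is true
Combine:
[1.1] NOT true = false
[1.2] NOT true = false
[1] false OR false OR true = true
[2.2] NOT true = false
[2] true OR false = true
[3.1] NOT true = false
[3.2] NOT true = false
[3] false OR false OR true = true
[4.1] NOT false = true
[4] true OR true = true
[5.1] NOT false = true
[5.2] NOT false = true
[5] true OR true OR false = true
[6.2] NOT true = false
[6] true OR false OR false = true
[7] true OR true = true
[root] true AND true AND true AND true AND true AND true AND true = true
Overall: true → granted

Granted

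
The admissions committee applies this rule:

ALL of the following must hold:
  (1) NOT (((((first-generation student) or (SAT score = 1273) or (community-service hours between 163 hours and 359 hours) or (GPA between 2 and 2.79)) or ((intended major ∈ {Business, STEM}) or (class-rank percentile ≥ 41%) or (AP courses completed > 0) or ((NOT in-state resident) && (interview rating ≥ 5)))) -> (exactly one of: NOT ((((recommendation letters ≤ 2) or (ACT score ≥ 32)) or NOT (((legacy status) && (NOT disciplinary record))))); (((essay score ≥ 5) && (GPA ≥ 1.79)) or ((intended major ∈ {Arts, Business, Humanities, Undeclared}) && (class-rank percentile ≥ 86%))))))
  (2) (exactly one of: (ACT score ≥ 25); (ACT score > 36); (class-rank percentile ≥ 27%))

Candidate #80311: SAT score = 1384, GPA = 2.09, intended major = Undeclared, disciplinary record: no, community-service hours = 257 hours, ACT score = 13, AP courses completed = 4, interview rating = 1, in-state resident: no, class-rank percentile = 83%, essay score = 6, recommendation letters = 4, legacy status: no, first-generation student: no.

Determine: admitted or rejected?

Rejected

Atomic conditions:
  first-generation student: no → false
  SAT score = 1273: 1384 == 1273 is false
  community-service hours between 163 hours and 359 hours: 257 in [163, 359] is true
  GPA between 2 and 2.79: 2.09 in [2, 2.79] is true
  intended major ∈ {Business, STEM}: Undeclared is not in the set → false
  class-rank percentile ≥ 41%: 83 ≥ 41 is true
  AP courses completed > 0: 4 > 0 is true
  NOT in-state resident: no → true
  interview rating ≥ 5: 1 ≥ 5 is false
  recommendation letters ≤ 2: 4 ≤ 2 is false
  ACT score ≥ 32: 13 ≥ 32 is false
  legacy status: no → false
  NOT disciplinary record: no → true
  essay score ≥ 5: 6 ≥ 5 is true
  GPA ≥ 1.79: 2.09 ≥ 1.79 is true
  intended major ∈ {Arts, Business, Humanities, Undeclared}: Undeclared is in the set → true
  class-rank percentile ≥ 86%: 83 ≥ 86 is false
  ACT score ≥ 25: 13 ≥ 25 is false
  ACT score > 36: 13 > 36 is false
  class-rank percentile ≥ 27%: 83 ≥ 27 is true
Combine:
[1.1.1.1] false OR false OR true OR true = true
[1.1.1.2.4] true AND false = false
[1.1.1.2] false OR true OR true OR false = true
[1.1.1] true OR true = true
[1.1.2.1.1.1] false OR false = false
[1.1.2.1.1.2.1] false AND true = false
[1.1.2.1.1.2] NOT false = true
[1.1.2.1.1] false OR true = true
[1.1.2.1] NOT true = false
[1.1.2.2.1] true AND true = true
[1.1.2.2.2] true AND false = false
[1.1.2.2] true OR false = true
[1.1.2] exactly-one(false, true) = true
[1.1] true → true = true
[1] NOT true = false
[2] exactly-one(false, false, true) = true
[root] false AND true = false
Overall: false → rejected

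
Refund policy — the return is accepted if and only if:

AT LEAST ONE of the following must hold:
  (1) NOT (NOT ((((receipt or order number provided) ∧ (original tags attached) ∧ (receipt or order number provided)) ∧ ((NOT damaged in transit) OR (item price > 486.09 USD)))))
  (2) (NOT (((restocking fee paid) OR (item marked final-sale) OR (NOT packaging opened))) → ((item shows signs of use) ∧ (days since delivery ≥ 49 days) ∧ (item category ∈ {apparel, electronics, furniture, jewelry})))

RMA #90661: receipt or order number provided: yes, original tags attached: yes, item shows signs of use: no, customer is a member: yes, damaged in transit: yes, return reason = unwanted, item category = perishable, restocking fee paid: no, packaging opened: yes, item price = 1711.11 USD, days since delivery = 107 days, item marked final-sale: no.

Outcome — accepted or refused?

Accepted

Atomic conditions:
  receipt or order number provided: yes → true
  original tags attached: yes → true
  NOT damaged in transit: yes → false
  item price > 486.09 USD: 1711.11 > 486.09 is true
  restocking fee paid: no → false
  item marked final-sale: no → false
  NOT packaging opened: yes → false
  item shows signs of use: no → false
  days since delivery ≥ 49 days: 107 ≥ 49 is true
  item category ∈ {apparel, electronics, furniture, jewelry}: perishable is not in the set → false
Combine:
[1.1.1.1] true AND true AND true = true
[1.1.1.2] false OR true = true
[1.1.1] true AND true = true
[1.1] NOT true = false
[1] NOT false = true
[2.1.1] false OR false OR false = false
[2.1] NOT false = true
[2.2] false AND true AND false = false
[2] true → false = false
[root] true OR false = true
Overall: true → accepted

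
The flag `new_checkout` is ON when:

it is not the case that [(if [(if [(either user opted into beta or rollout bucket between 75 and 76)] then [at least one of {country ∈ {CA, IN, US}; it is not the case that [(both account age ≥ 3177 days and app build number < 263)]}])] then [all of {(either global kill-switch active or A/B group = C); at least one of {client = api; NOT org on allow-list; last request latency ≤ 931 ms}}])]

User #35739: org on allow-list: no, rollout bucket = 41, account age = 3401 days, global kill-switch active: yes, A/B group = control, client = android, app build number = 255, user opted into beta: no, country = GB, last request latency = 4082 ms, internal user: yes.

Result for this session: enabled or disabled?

Disabled

Atomic conditions:
  user opted into beta: no → false
  rollout bucket between 75 and 76: 41 in [75, 76] is false
  country ∈ {CA, IN, US}: GB is not in the set → false
  account age ≥ 3177 days: 3401 ≥ 3177 is true
  app build number < 263: 255 < 263 is true
  global kill-switch active: yes → true
  A/B group = C: control == C is false
  client = api: android == api is false
  NOT org on allow-list: no → true
  last request latency ≤ 931 ms: 4082 ≤ 931 is false
Combine:
[1.1.1] false OR false = false
[1.1.2.2.1] true AND true = true
[1.1.2.2] NOT true = false
[1.1.2] false OR false = false
[1.1] false → false (antecedent false ⇒ implication holds) = true
[1.2.1] true OR false = true
[1.2.2] false OR true OR false = true
[1.2] true AND true = true
[1] true → true = true
[root] NOT true = false
Overall: false → disabled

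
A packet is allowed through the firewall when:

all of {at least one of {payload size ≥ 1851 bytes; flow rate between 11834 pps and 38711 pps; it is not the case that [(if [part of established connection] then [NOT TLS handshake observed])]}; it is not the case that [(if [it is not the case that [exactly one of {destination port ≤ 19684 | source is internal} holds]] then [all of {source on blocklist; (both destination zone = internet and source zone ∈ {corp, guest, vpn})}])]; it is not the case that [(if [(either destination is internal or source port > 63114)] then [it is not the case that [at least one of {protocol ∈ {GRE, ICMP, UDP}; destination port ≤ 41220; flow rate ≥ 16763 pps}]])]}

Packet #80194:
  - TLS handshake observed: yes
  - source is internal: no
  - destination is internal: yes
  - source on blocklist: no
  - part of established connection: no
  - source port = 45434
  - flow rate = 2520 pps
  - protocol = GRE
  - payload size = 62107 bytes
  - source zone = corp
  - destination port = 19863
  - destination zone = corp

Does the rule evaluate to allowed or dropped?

Allowed

Atomic conditions:
  payload size ≥ 1851 bytes: 62107 ≥ 1851 is true
  flow rate between 11834 pps and 38711 pps: 2520 in [11834, 38711] is false
  part of established connection: no → false
  NOT TLS handshake observed: yes → false
  destination port ≤ 19684: 19863 ≤ 19684 is false
  source is internal: no → false
  source on blocklist: no → false
  destination zone = internet: corp == internet is false
  source zone ∈ {corp, guest, vpn}: corp is in the set → true
  destination is internal: yes → true
  source port > 63114: 45434 > 63114 is false
  protocol ∈ {GRE, ICMP, UDP}: GRE is in the set → true
  destination port ≤ 41220: 19863 ≤ 41220 is true
  flow rate ≥ 16763 pps: 2520 ≥ 16763 is false
Combine:
[1.3.1] false → false (antecedent false ⇒ implication holds) = true
[1.3] NOT true = false
[1] true OR false OR false = true
[2.1.1.1] exactly-one(false, false) = false
[2.1.1] NOT false = true
[2.1.2.2] false AND true = false
[2.1.2] false AND false = false
[2.1] true → false = false
[2] NOT false = true
[3.1.1] true OR false = true
[3.1.2.1] true OR true OR false = true
[3.1.2] NOT true = false
[3.1] true → false = false
[3] NOT false = true
[root] true AND true AND true = true
Overall: true → allowed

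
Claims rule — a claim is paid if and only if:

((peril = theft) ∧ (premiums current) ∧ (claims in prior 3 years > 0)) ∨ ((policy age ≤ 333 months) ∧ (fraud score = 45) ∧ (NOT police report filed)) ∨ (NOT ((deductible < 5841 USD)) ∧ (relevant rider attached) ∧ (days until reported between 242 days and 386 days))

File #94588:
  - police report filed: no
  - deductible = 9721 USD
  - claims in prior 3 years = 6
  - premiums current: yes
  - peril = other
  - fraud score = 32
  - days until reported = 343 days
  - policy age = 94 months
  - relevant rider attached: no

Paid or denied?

Denied

Atomic conditions:
  peril = theft: other == theft is false
  premiums current: yes → true
  claims in prior 3 years > 0: 6 > 0 is true
  policy age ≤ 333 months: 94 ≤ 333 is true
  fraud score = 45: 32 == 45 is false
  NOT police report filed: no → true
  deductible < 5841 USD: 9721 < 5841 is false
  relevant rider attached: no → false
  days until reported between 242 days and 386 days: 343 in [242, 386] is true
Combine:
[1] false AND true AND true = false
[2] true AND false AND true = false
[3.1] NOT false = true
[3] true AND false AND true = false
[root] false OR false OR false = false
Overall: false → denied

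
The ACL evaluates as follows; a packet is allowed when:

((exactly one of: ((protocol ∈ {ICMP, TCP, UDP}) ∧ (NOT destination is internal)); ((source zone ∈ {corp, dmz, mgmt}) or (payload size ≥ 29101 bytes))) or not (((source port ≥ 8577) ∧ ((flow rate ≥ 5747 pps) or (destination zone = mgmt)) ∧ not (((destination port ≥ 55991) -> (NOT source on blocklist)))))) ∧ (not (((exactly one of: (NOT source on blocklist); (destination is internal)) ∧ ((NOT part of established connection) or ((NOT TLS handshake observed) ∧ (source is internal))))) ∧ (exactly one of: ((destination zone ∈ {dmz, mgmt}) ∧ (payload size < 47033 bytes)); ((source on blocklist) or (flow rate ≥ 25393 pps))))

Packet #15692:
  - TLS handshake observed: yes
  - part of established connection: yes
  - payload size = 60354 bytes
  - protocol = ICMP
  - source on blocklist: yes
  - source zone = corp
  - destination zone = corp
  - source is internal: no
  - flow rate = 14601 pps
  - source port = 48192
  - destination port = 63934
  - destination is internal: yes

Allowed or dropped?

Allowed

Atomic conditions:
  protocol ∈ {ICMP, TCP, UDP}: ICMP is in the set → true
  NOT destination is internal: yes → false
  source zone ∈ {corp, dmz, mgmt}: corp is in the set → true
  payload size ≥ 29101 bytes: 60354 ≥ 29101 is true
  source port ≥ 8577: 48192 ≥ 8577 is true
  flow rate ≥ 5747 pps: 14601 ≥ 5747 is true
  destination zone = mgmt: corp == mgmt is false
  destination port ≥ 55991: 63934 ≥ 55991 is true
  NOT source on blocklist: yes → false
  destination is internal: yes → true
  NOT part of established connection: yes → false
  NOT TLS handshake observed: yes → false
  source is internal: no → false
  destination zone ∈ {dmz, mgmt}: corp is not in the set → false
  payload size < 47033 bytes: 60354 < 47033 is false
  source on blocklist: yes → true
  flow rate ≥ 25393 pps: 14601 ≥ 25393 is false
Combine:
[1.1.1] true AND false = false
[1.1.2] true OR true = true
[1.1] exactly-one(false, true) = true
[1.2.1.2] true OR false = true
[1.2.1.3.1] true → false = false
[1.2.1.3] NOT false = true
[1.2.1] true AND true AND true = true
[1.2] NOT true = false
[1] true OR false = true
[2.1.1.1] exactly-one(false, true) = true
[2.1.1.2.2] false AND false = false
[2.1.1.2] false OR false = false
[2.1.1] true AND false = false
[2.1] NOT false = true
[2.2.1] false AND false = false
[2.2.2] true OR false = true
[2.2] exactly-one(false, true) = true
[2] true AND true = true
[root] true AND true = true
Overall: true → allowed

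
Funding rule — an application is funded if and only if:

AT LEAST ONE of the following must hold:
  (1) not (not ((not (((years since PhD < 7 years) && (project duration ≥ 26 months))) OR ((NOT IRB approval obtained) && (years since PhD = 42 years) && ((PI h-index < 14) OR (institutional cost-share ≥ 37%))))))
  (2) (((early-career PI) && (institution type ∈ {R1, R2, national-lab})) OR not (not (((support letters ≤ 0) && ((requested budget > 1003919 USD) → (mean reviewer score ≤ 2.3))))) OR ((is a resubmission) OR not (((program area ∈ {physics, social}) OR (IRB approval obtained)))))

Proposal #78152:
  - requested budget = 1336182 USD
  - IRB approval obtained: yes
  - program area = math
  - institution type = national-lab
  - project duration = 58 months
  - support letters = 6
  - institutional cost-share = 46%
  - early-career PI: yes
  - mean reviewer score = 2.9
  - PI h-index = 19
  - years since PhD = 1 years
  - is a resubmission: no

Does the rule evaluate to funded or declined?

Funded

Atomic conditions:
  years since PhD < 7 years: 1 < 7 is true
  project duration ≥ 26 months: 58 ≥ 26 is true
  NOT IRB approval obtained: yes → false
  years since PhD = 42 years: 1 == 42 is false
  PI h-index < 14: 19 < 14 is false
  institutional cost-share ≥ 37%: 46 ≥ 37 is true
  early-career PI: yes → true
  institution type ∈ {R1, R2, national-lab}: national-lab is in the set → true
  support letters ≤ 0: 6 ≤ 0 is false
  requested budget > 1003919 USD: 1336182 > 1003919 is true
  mean reviewer score ≤ 2.3: 2.9 ≤ 2.3 is false
  is a resubmission: no → false
  program area ∈ {physics, social}: math is not in the set → false
  IRB approval obtained: yes → true
Combine:
[1.1.1.1.1] true AND true = true
[1.1.1.1] NOT true = false
[1.1.1.2.3] false OR true = true
[1.1.1.2] false AND false AND true = false
[1.1.1] false OR false = false
[1.1] NOT false = true
[1] NOT true = false
[2.1] true AND true = true
[2.2.1.1.2] true → false = false
[2.2.1.1] false AND false = false
[2.2.1] NOT false = true
[2.2] NOT true = false
[2.3.2.1] false OR true = true
[2.3.2] NOT true = false
[2.3] false OR false = false
[2] true OR false OR false = true
[root] false OR true = true
Overall: true → funded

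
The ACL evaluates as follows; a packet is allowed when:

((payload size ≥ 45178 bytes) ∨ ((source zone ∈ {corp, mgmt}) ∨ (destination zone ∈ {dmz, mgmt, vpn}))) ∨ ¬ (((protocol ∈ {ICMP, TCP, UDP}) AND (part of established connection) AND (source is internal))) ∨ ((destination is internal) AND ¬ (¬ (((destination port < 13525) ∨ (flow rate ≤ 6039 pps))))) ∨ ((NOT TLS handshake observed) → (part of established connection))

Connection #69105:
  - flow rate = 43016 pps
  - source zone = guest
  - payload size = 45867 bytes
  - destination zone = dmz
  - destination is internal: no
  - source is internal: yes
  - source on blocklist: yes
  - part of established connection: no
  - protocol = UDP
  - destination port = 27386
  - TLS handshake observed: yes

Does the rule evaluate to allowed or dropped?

Atomic conditions:
  payload size ≥ 45178 bytes: 45867 ≥ 45178 is true
  source zone ∈ {corp, mgmt}: guest is not in the set → false
  destination zone ∈ {dmz, mgmt, vpn}: dmz is in the set → true
  protocol ∈ {ICMP, TCP, UDP}: UDP is in the set → true
  part of established connection: no → false
  source is internal: yes → true
  destination is internal: no → false
  destination port < 13525: 27386 < 13525 is false
  flow rate ≤ 6039 pps: 43016 ≤ 6039 is false
  NOT TLS handshake observed: yes → false
Combine:
[1.2] false OR true = true
[1] true OR true = true
[2.1] true AND false AND true = false
[2] NOT false = true
[3.2.1.1] false OR false = false
[3.2.1] NOT false = true
[3.2] NOT true = false
[3] false AND false = false
[4] false → false (antecedent false ⇒ implication holds) = true
[root] true OR true OR false OR true = true
Overall: true → allowed

Allowed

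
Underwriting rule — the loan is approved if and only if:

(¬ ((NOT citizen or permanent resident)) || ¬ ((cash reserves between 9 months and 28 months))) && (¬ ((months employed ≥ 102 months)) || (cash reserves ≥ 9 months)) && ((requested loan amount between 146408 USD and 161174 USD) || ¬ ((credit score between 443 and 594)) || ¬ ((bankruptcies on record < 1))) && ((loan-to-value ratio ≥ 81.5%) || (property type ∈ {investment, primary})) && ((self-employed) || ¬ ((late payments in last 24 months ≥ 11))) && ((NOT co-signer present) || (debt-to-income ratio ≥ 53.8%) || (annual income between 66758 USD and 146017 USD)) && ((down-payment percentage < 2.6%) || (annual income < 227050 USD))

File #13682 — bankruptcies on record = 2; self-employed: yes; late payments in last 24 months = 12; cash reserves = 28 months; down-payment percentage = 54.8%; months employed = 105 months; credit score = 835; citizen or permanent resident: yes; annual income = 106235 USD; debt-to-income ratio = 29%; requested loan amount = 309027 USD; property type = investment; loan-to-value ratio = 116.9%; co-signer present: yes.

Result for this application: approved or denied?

Atomic conditions:
  NOT citizen or permanent resident: yes → false
  cash reserves between 9 months and 28 months: 28 in [9, 28] is true
  months employed ≥ 102 months: 105 ≥ 102 is true
  cash reserves ≥ 9 months: 28 ≥ 9 is true
  requested loan amount between 146408 USD and 161174 USD: 309027 in [146408, 161174] is false
  credit score between 443 and 594: 835 in [443, 594] is false
  bankruptcies on record < 1: 2 < 1 is false
  loan-to-value ratio ≥ 81.5%: 116.9 ≥ 81.5 is true
  property type ∈ {investment, primary}: investment is in the set → true
  self-employed: yes → true
  late payments in last 24 months ≥ 11: 12 ≥ 11 is true
  NOT co-signer present: yes → false
  debt-to-income ratio ≥ 53.8%: 29 ≥ 53.8 is false
  annual income between 66758 USD and 146017 USD: 106235 in [66758, 146017] is true
  down-payment percentage < 2.6%: 54.8 < 2.6 is false
  annual income < 227050 USD: 106235 < 227050 is true
Combine:
[1.1] NOT false = true
[1.2] NOT true = false
[1] true OR false = true
[2.1] NOT true = false
[2] false OR true = true
[3.2] NOT false = true
[3.3] NOT false = true
[3] false OR true OR true = true
[4] true OR true = true
[5.2] NOT true = false
[5] true OR false = true
[6] false OR false OR true = true
[7] false OR true = true
[root] true AND true AND true AND true AND true AND true AND true = true
Overall: true → approved

Approved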